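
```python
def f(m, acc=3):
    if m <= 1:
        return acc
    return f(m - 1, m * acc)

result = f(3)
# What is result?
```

Accumulator trace (n, acc): (3, 3) -> (2, 9) -> (1, 18) -> return 18

Answer: 18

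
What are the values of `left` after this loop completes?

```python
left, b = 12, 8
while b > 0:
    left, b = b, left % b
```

GCD of 12 and 8
`left` takes the values: 12 → 8 → 4

Answer: 4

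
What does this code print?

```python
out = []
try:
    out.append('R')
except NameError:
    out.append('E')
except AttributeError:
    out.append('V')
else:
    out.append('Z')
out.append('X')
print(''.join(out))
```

Execution trace: 'R' (try body, no exception) → 'Z' (else) → 'X' (after the try/except). Output: RZX

Answer: RZX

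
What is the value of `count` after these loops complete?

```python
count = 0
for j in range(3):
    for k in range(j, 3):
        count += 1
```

Upper triangle: 3 + 2 + ... + 1
`count` takes the values: 0 → 1 → 2 → 3 → 4 → 5 → 6

Answer: 6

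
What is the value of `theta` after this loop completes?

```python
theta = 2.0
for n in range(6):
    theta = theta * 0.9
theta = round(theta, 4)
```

Exponential decay: 2.0 * 0.9^6
`theta` takes the values: 2.0 → 1.8 → 1.62 → 1.458 → 1.3122 → 1.18098 → 1.062882 → 1.0629

Answer: 1.0629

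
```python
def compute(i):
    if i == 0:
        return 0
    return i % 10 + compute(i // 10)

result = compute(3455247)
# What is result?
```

Sum of digits of 3455247: 7 + 4 + 2 + 5 + 5 + 4 + 3 = 30

Answer: 30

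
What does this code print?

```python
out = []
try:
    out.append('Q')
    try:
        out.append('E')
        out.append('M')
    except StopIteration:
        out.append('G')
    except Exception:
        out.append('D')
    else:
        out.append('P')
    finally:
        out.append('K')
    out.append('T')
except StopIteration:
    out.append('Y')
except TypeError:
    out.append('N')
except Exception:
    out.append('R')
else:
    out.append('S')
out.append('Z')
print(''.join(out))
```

Execution trace: 'Q' (try body) → 'E' (inner try body) → 'M' (inner try body, no exception) → 'P' (inner else) → 'K' (inner finally) → 'T' (try body, no exception) → 'S' (else) → 'Z' (after the try/except). Output: QEMPKTSZ

Answer: QEMPKTSZ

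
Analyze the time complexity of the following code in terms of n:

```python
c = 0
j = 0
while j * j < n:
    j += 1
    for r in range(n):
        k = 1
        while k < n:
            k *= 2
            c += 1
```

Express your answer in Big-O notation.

Each loop level contributes: √n × n × log n. Multiplying the contributions gives O(n√n log n).

Answer: O(n√n log n)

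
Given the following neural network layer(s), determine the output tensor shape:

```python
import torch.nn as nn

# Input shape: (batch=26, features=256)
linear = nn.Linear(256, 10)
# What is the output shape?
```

Input: (26, 256) -> Output: (26, 10)

Answer: (26, 10)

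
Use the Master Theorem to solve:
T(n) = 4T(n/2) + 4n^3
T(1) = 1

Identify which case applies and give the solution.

a=4, b=2, f(n)=4n^3. log_2(4) = 2. Since c=3 > 2 and the regularity condition holds (4(n/2)^3 = (4/2^3)n^3 with 4/2^3 < 1), Case 3 applies: T(n) = Θ(f(n)) = O(n^3).

Answer: O(n^3) - Case 3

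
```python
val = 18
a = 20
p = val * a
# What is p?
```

Trace:
`val = 18` → val = 18
`a = 20` → a = 20
`p = val * a` → p = 360
So p = 360

Answer: 360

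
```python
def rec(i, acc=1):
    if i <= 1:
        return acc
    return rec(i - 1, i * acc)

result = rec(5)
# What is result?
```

Accumulator trace (n, acc): (5, 1) -> (4, 5) -> (3, 20) -> (2, 60) -> (1, 120) -> return 120

Answer: 120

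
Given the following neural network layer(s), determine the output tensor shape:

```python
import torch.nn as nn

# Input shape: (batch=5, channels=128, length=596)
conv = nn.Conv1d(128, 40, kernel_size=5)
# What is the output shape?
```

Input: (5, 128, 596) -> Output: (5, 40, 592)

Answer: (5, 40, 592)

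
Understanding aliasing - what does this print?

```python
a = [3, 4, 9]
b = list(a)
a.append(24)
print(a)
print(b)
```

Key concept: list() constructor creates copy.
Step by step:
`a = [3, 4, 9]` → a = [3, 4, 9]
`b = list(a)` → b = [3, 4, 9]
`a.append(24)` → a = [3, 4, 9, 24]
`print(a)` → prints [3, 4, 9, 24]
`print(b)` → prints [3, 4, 9]

Answer:
[3, 4, 9, 24]
[3, 4, 9]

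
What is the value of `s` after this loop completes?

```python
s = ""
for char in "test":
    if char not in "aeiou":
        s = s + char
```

Remove vowels from 'test'
`s` takes the values: "" → "t" → "ts" → "tst"

Answer: "tst"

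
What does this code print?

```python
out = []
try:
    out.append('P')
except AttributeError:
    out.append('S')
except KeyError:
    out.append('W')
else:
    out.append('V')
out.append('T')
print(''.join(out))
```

Execution trace: 'P' (try body, no exception) → 'V' (else) → 'T' (after the try/except). Output: PVT

Answer: PVT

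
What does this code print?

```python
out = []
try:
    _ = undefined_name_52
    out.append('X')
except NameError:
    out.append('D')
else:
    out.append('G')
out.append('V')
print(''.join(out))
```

Execution trace: 'D' (except NameError) → 'V' (after the try/except). Output: DV

Answer: DV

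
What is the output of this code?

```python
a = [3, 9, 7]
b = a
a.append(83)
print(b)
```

Key concept: basic list aliasing.
Step by step:
`a = [3, 9, 7]` → a = [3, 9, 7]
`b = a` → b = [3, 9, 7] (same object as a)
`a.append(83)` → a = [3, 9, 7, 83] (same object as b); b = [3, 9, 7, 83] (same object as a)
`print(b)` → prints [3, 9, 7, 83]

Answer: [3, 9, 7, 83]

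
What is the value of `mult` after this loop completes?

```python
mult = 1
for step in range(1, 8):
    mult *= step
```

7! = 5040
`mult` takes the values: 1 → 2 → 6 → 24 → 120 → 720 → 5040

Answer: 5040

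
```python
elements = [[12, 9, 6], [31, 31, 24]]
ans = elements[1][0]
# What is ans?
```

Trace:
`elements = [[12, 9, 6], [31, 31, 24]]` → elements = [[12, 9, 6], [31, 31, 24]]
`ans = elements[1][0]` → ans = 31
So ans = 31

Answer: 31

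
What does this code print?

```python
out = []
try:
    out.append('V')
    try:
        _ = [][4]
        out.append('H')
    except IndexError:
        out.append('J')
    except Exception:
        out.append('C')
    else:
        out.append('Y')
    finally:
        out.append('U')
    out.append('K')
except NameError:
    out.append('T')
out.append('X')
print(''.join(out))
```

Execution trace: 'V' (try body) → 'J' (inner except IndexError) → 'U' (inner finally) → 'K' (try body, no exception) → 'X' (after the try/except). Output: VJUKX

Answer: VJUKX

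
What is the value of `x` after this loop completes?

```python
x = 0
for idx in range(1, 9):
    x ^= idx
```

XOR of 1 to 8
`x` takes the values: 0 → 1 → 3 → 0 → 4 → 1 → 7 → 0 → 8

Answer: 8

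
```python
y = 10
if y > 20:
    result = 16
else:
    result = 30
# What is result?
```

Trace:
`y = 10` → y = 10
`if y > 20: ...` → y > 20 is False, take else branch → result = 30
So result = 30

Answer: 30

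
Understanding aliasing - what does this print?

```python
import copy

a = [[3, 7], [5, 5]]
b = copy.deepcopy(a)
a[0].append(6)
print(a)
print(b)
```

Key concept: deep copy is fully independent.
Step by step:
`a = [[3, 7], [5, 5]]` → a = [[3, 7], [5, 5]]
`b = copy.deepcopy(a)` → b = [[3, 7], [5, 5]]
`a[0].append(6)` → a = [[3, 7, 6], [5, 5]]
`print(a)` → prints [[3, 7, 6], [5, 5]]
`print(b)` → prints [[3, 7], [5, 5]]

Answer:
[[3, 7, 6], [5, 5]]
[[3, 7], [5, 5]]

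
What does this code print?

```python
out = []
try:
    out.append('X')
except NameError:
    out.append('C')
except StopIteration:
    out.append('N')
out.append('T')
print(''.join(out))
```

Execution trace: 'X' (try body, no exception) → 'T' (after the try/except). Output: XT

Answer: XT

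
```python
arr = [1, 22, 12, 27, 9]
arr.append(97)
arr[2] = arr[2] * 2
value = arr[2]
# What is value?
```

Trace:
`arr = [1, 22, 12, 27, 9]` → arr = [1, 22, 12, 27, 9]
`arr.append(97)` → arr = [1, 22, 12, 27, 9, 97]
`arr[2] = arr[2] * 2` → arr = [1, 22, 24, 27, 9, 97]
`value = arr[2]` → value = 24
So value = 24

Answer: 24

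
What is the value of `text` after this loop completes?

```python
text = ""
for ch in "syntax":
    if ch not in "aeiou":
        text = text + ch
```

Remove vowels from 'syntax'
`text` takes the values: "" → "s" → "sy" → "syn" → "synt" → "syntx"

Answer: "syntx"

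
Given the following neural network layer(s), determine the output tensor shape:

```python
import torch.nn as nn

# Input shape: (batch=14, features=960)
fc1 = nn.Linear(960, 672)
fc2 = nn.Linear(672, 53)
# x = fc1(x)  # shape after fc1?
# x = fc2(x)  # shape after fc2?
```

Input: (14, 960) -> after fc1: (14, 672) -> Output: (14, 53)

Answer: (14, 53)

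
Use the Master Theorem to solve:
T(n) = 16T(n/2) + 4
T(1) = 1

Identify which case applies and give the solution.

a=16, b=2, f(n)=4. log_2(16) = 4. Since c=0 < 4, Case 1 applies: T(n) = Θ(n^log_b(a)) = O(n^4).

Answer: O(n^4) - Case 1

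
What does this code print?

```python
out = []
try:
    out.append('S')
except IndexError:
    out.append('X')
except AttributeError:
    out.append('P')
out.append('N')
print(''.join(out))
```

Execution trace: 'S' (try body, no exception) → 'N' (after the try/except). Output: SN

Answer: SN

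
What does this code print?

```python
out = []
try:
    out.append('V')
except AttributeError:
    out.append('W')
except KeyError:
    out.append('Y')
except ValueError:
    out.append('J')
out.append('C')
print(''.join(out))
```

Execution trace: 'V' (try body, no exception) → 'C' (after the try/except). Output: VC

Answer: VC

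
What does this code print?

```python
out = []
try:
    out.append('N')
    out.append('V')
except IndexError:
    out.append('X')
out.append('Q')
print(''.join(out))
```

Execution trace: 'N' (try body) → 'V' (try body, no exception) → 'Q' (after the try/except). Output: NVQ

Answer: NVQ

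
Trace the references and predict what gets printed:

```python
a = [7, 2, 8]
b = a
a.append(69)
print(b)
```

Key concept: basic list aliasing.
Step by step:
`a = [7, 2, 8]` → a = [7, 2, 8]
`b = a` → b = [7, 2, 8] (same object as a)
`a.append(69)` → a = [7, 2, 8, 69] (same object as b); b = [7, 2, 8, 69] (same object as a)
`print(b)` → prints [7, 2, 8, 69]

Answer: [7, 2, 8, 69]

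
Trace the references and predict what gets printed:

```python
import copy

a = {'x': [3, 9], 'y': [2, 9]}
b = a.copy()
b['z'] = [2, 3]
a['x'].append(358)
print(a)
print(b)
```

Key concept: shallow copy of dict with mutable values.
Step by step:
`a = {'x': [3, 9], 'y': [2, 9]}` → a = {'x': [3, 9], 'y': [2, 9]}
`b = a.copy()` → b = {'x': [3, 9], 'y': [2, 9]}
`b['z'] = [2, 3]` → b = {'x': [3, 9], 'y': [2, 9], 'z': [2, 3]}
`a['x'].append(358)` → a = {'x': [3, 9, 358], 'y': [2, 9]}; b = {'x': [3, 9, 358], 'y': [2, 9], 'z': [2, 3]}
`print(a)` → prints {'x': [3, 9, 358], 'y': [2, 9]}
`print(b)` → prints {'x': [3, 9, 358], 'y': [2, 9], 'z': [2, 3]}

Answer:
{'x': [3, 9, 358], 'y': [2, 9]}
{'x': [3, 9, 358], 'y': [2, 9], 'z': [2, 3]}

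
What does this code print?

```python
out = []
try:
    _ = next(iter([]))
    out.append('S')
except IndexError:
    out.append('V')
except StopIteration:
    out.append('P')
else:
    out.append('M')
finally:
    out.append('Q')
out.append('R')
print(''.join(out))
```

Execution trace: 'P' (except StopIteration) → 'Q' (finally) → 'R' (after the try/except). Output: PQR

Answer: PQR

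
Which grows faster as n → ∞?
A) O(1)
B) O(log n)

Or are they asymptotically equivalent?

O(1) vs O(log n): Higher order terms dominate.

Answer: B) O(log n) grows faster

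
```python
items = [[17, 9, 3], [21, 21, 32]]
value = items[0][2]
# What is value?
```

Trace:
`items = [[17, 9, 3], [21, 21, 32]]` → items = [[17, 9, 3], [21, 21, 32]]
`value = items[0][2]` → value = 3
So value = 3

Answer: 3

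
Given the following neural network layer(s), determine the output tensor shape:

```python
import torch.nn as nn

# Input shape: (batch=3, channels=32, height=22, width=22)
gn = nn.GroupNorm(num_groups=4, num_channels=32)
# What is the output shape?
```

Input: (3, 32, 22, 22) -> Output: (3, 32, 22, 22)

Answer: (3, 32, 22, 22)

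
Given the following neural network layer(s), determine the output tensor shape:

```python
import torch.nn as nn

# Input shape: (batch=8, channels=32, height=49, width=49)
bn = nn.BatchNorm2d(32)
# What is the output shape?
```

Input: (8, 32, 49, 49) -> Output: (8, 32, 49, 49)

Answer: (8, 32, 49, 49)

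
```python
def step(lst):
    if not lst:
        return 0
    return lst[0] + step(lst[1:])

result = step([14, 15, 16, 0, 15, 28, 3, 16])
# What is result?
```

14 + 15 + 16 + 0 + 15 + 28 + 3 + 16 + 0 = 107

Answer: 107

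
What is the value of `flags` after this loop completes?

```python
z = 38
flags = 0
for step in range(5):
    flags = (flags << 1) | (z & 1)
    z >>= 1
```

Reverse lowest 5 bits of 38
`flags` takes the values: 0 → 1 → 3 → 6 → 12

Answer: 12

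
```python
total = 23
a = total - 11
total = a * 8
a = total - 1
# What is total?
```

Trace:
`total = 23` → total = 23
`a = total - 11` → a = 12
`total = a * 8` → total = 96
`a = total - 1` → a = 95
So total = 96

Answer: 96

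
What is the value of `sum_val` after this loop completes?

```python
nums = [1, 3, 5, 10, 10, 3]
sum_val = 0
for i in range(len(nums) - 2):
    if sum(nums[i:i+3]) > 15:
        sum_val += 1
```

Count windows with sum > 15
`sum_val` takes the values: 0 → 1 → 2 → 3

Answer: 3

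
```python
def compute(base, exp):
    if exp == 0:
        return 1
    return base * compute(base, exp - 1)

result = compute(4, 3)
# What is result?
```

compute(4, 3) = 4 * 4 * 4 = 64

Answer: 64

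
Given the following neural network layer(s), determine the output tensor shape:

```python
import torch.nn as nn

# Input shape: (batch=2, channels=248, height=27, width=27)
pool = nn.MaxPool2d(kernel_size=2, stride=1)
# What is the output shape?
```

Input: (2, 248, 27, 27) -> Output: (2, 248, 26, 26)

Answer: (2, 248, 26, 26)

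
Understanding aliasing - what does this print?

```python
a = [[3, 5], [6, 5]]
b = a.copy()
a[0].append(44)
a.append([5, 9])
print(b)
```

Key concept: shallow copy with nested lists.
Step by step:
`a = [[3, 5], [6, 5]]` → a = [[3, 5], [6, 5]]
`b = a.copy()` → b = [[3, 5], [6, 5]]
`a[0].append(44)` → a = [[3, 5, 44], [6, 5]]; b = [[3, 5, 44], [6, 5]]
`a.append([5, 9])` → a = [[3, 5, 44], [6, 5], [5, 9]]
`print(b)` → prints [[3, 5, 44], [6, 5]]

Answer: [[3, 5, 44], [6, 5]]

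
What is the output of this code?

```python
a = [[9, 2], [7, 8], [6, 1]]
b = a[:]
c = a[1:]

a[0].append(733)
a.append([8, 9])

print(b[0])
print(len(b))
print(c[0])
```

Key concept: slice with nested mutation.
Step by step:
`a = [[9, 2], [7, 8], [6, 1]]` → a = [[9, 2], [7, 8], [6, 1]]
`b = a[:]` → b = [[9, 2], [7, 8], [6, 1]]
`c = a[1:]` → c = [[7, 8], [6, 1]]
`a[0].append(733)` → a = [[9, 2, 733], [7, 8], [6, 1]]; b = [[9, 2, 733], [7, 8], [6, 1]]
`a.append([8, 9])` → a = [[9, 2, 733], [7, 8], [6, 1], [8, 9]]
`print(b[0])` → prints [9, 2, 733]
`print(len(b))` → prints 3
`print(c[0])` → prints [7, 8]

Answer:
[9, 2, 733]
3
[7, 8]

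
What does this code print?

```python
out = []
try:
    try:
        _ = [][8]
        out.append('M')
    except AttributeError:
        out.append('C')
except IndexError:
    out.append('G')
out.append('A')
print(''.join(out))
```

Execution trace: 'G' (outer except IndexError) → 'A' (after the try/except). Output: GA

Answer: GA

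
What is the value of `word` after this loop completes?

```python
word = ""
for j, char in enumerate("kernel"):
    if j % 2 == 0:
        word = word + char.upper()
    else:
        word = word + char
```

Uppercase even positions in 'kernel'
`word` takes the values: "" → "K" → "Ke" → "KeR" → "KeRn" → "KeRnE" → "KeRnEl"

Answer: "KeRnEl"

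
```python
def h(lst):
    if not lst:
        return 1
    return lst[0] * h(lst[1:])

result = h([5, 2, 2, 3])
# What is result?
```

Product over [5, 2, 2, 3] = 5 * 2 * 2 * 3 = 60

Answer: 60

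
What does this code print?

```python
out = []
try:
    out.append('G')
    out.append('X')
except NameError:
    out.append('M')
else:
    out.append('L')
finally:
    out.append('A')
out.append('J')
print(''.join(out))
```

Execution trace: 'G' (try body) → 'X' (try body, no exception) → 'L' (else) → 'A' (finally) → 'J' (after the try/except). Output: GXLAJ

Answer: GXLAJ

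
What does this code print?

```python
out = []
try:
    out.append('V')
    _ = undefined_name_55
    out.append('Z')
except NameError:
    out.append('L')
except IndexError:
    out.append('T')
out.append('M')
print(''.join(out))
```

Execution trace: 'V' (try body) → 'L' (except NameError) → 'M' (after the try/except). Output: VLM

Answer: VLM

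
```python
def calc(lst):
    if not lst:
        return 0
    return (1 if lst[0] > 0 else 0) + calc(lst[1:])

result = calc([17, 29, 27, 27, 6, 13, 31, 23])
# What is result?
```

Count of positive elements in [17, 29, 27, 27, 6, 13, 31, 23] = 8

Answer: 8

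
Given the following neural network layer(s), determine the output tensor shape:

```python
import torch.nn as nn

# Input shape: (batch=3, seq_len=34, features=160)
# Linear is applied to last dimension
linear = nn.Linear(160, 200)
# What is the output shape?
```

Input: (3, 34, 160) -> Output: (3, 34, 200)

Answer: (3, 34, 200)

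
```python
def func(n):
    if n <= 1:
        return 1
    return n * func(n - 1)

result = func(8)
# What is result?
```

func(8) = 8 * 7 * 6 * 5 * 4 * 3 * 2 * 1 = 40320

Answer: 40320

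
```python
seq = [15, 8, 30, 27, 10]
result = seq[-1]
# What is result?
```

Trace:
`seq = [15, 8, 30, 27, 10]` → seq = [15, 8, 30, 27, 10]
`result = seq[-1]` → result = 10
So result = 10

Answer: 10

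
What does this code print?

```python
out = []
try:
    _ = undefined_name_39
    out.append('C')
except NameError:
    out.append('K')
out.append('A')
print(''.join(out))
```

Execution trace: 'K' (except NameError) → 'A' (after the try/except). Output: KA

Answer: KA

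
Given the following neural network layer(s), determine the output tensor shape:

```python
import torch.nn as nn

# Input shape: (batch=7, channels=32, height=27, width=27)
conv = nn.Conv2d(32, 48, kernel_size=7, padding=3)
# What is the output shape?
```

Input: (7, 32, 27, 27) -> Output: (7, 48, 27, 27)

Answer: (7, 48, 27, 27)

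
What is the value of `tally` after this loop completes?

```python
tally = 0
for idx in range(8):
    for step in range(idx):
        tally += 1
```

Triangle number: 0+1+2+...+7
`tally` takes the values: 0 → 1 → 2 → 3 → 4 → 5 → 6 → 7 → 8 → 9 → 10 → 11 → 12 → 13 → 14 → 15 → 16 → 17 → 18 → 19 → 20 → 21 → 22 → 23 → 24 → 25 → 26 → 27 → 28

Answer: 28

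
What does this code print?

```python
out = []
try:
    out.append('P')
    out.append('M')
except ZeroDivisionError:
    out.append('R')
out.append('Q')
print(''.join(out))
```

Execution trace: 'P' (try body) → 'M' (try body, no exception) → 'Q' (after the try/except). Output: PMQ

Answer: PMQ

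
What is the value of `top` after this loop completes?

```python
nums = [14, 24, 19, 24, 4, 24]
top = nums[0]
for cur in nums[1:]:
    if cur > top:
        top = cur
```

Maximum of [14, 24, 19, 24, 4, 24]
`top` takes the values: 14 → 24

Answer: 24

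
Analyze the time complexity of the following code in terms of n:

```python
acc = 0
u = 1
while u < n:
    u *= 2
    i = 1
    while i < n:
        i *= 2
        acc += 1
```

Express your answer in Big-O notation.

Each loop level contributes: log n × log n. Multiplying the contributions gives O(log² n).

Answer: O(log² n)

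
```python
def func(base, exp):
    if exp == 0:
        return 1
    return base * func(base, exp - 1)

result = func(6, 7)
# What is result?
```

func(6, 7) = 6 * 6 * 6 * 6 * 6 * 6 * 6 = 279936

Answer: 279936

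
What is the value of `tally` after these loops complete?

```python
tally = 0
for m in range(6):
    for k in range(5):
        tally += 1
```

6 * 5 = 30
`tally` takes the values: 0 → 1 → 2 → 3 → 4 → 5 → 6 → 7 → 8 → 9 → 10 → 11 → 12 → 13 → 14 → 15 → 16 → 17 → 18 → 19 → 20 → 21 → 22 → 23 → 24 → 25 → 26 → 27 → 28 → 29 → 30

Answer: 30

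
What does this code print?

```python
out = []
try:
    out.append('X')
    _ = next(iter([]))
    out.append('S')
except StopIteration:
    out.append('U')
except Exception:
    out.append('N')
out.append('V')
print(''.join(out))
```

Execution trace: 'X' (try body) → 'U' (except StopIteration) → 'V' (after the try/except). Output: XUV

Answer: XUV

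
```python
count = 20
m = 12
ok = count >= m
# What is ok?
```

Trace:
`count = 20` → count = 20
`m = 12` → m = 12
`ok = count >= m` → ok = True
So ok = True

Answer: True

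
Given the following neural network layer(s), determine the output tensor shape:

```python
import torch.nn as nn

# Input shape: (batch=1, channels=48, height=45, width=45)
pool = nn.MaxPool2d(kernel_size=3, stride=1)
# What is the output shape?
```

Input: (1, 48, 45, 45) -> Output: (1, 48, 43, 43)

Answer: (1, 48, 43, 43)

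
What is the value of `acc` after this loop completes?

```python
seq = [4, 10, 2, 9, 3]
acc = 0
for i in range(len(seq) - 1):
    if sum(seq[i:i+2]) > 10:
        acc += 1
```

Count windows with sum > 10
`acc` takes the values: 0 → 1 → 2 → 3 → 4

Answer: 4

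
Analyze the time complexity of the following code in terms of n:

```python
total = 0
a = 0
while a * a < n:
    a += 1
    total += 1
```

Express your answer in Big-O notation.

Each loop level contributes: √n. Multiplying the contributions gives O(√n).

Answer: O(√n)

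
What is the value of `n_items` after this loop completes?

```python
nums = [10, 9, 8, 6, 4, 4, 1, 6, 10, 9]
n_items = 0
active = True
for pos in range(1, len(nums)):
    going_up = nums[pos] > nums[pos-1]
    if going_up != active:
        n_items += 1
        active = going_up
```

Count direction changes in [10, 9, 8, 6, 4, 4, 1, 6, 10, 9]
`n_items` takes the values: 0 → 1 → 2 → 3

Answer: 3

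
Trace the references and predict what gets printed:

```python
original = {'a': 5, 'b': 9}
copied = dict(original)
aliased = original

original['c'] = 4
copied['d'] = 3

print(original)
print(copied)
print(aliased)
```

Key concept: dict() creates copy, assignment creates alias.
Step by step:
`original = {'a': 5, 'b': 9}` → original = {'a': 5, 'b': 9}
`copied = dict(original)` → copied = {'a': 5, 'b': 9}
`aliased = original` → aliased = {'a': 5, 'b': 9} (same object as original)
`original['c'] = 4` → original = {'a': 5, 'b': 9, 'c': 4} (same object as aliased); aliased = {'a': 5, 'b': 9, 'c': 4} (same object as original)
`copied['d'] = 3` → copied = {'a': 5, 'b': 9, 'd': 3}
`print(original)` → prints {'a': 5, 'b': 9, 'c': 4}
`print(copied)` → prints {'a': 5, 'b': 9, 'd': 3}
`print(aliased)` → prints {'a': 5, 'b': 9, 'c': 4}

Answer:
{'a': 5, 'b': 9, 'c': 4}
{'a': 5, 'b': 9, 'd': 3}
{'a': 5, 'b': 9, 'c': 4}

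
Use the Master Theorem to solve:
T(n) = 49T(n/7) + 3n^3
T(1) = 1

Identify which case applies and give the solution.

a=49, b=7, f(n)=3n^3. log_7(49) = 2. Since c=3 > 2 and the regularity condition holds (49(n/7)^3 = (49/7^3)n^3 with 49/7^3 < 1), Case 3 applies: T(n) = Θ(f(n)) = O(n^3).

Answer: O(n^3) - Case 3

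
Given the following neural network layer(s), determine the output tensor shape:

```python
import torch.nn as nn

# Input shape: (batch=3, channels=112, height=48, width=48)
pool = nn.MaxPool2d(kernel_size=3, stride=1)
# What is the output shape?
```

Input: (3, 112, 48, 48) -> Output: (3, 112, 46, 46)

Answer: (3, 112, 46, 46)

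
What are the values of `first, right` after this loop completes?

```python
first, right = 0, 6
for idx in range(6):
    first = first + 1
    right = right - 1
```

first goes 0→6, right goes 6→0
`first, right` takes the values: (0, 6) → (1, 6) → (1, 5) → (2, 5) → (2, 4) → (3, 4) → (3, 3) → (4, 3) → (4, 2) → (5, 2) → (5, 1) → (6, 1) → (6, 0)

Answer: 6, 0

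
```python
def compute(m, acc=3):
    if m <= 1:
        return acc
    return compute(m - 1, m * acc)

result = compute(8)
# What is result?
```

Accumulator trace (n, acc): (8, 3) -> (7, 24) -> (6, 168) -> (5, 1008) -> (4, 5040) -> (3, 20160) -> (2, 60480) -> (1, 120960) -> return 120960

Answer: 120960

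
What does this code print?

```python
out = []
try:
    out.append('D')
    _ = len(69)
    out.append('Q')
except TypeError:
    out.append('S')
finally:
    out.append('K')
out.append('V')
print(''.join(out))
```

Execution trace: 'D' (try body) → 'S' (except TypeError) → 'K' (finally) → 'V' (after the try/except). Output: DSKV

Answer: DSKV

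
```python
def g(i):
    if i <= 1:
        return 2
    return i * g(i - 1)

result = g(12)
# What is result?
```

g(12) = 12 * 11 * 10 * 9 * 8 * 7 * 6 * 5 * 4 * 3 * 2 * 2 = 958003200

Answer: 958003200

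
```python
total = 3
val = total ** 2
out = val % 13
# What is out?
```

Trace:
`total = 3` → total = 3
`val = total ** 2` → val = 9
`out = val % 13` → out = 9
So out = 9

Answer: 9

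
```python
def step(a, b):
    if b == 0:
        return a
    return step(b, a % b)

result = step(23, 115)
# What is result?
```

step(23, 115) -> step(115, 23) -> step(23, 0) -> 23

Answer: 23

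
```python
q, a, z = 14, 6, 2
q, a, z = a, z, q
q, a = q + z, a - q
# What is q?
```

Trace:
`q, a, z = 14, 6, 2` → q = 14; a = 6; z = 2
`q, a, z = a, z, q` → q = 6; a = 2; z = 14
`q, a = q + z, a - q` → q = 20; a = -4
So q = 20

Answer: 20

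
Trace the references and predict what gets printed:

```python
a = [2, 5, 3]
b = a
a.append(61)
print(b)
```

Key concept: basic list aliasing.
Step by step:
`a = [2, 5, 3]` → a = [2, 5, 3]
`b = a` → b = [2, 5, 3] (same object as a)
`a.append(61)` → a = [2, 5, 3, 61] (same object as b); b = [2, 5, 3, 61] (same object as a)
`print(b)` → prints [2, 5, 3, 61]

Answer: [2, 5, 3, 61]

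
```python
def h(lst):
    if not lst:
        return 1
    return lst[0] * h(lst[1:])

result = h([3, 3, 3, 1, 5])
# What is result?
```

Product over [3, 3, 3, 1, 5] = 3 * 3 * 3 * 1 * 5 = 135

Answer: 135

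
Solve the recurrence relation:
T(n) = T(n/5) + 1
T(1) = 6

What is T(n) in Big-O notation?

Each step divides n by 5 and adds 1. After log_5(n) steps we reach T(1)=6. So T(n) = 1·log_5(n) + 6 = O(log n).

Answer: O(log n)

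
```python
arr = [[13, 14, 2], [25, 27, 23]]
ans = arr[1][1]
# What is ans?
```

Trace:
`arr = [[13, 14, 2], [25, 27, 23]]` → arr = [[13, 14, 2], [25, 27, 23]]
`ans = arr[1][1]` → ans = 27
So ans = 27

Answer: 27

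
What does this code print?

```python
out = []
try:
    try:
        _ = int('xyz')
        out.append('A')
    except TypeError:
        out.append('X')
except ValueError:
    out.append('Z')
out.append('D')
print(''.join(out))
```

Execution trace: 'Z' (outer except ValueError) → 'D' (after the try/except). Output: ZD

Answer: ZD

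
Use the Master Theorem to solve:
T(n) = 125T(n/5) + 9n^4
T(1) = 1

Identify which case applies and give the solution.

a=125, b=5, f(n)=9n^4. log_5(125) = 3. Since c=4 > 3 and the regularity condition holds (125(n/5)^4 = (125/5^4)n^4 with 125/5^4 < 1), Case 3 applies: T(n) = Θ(f(n)) = O(n^4).

Answer: O(n^4) - Case 3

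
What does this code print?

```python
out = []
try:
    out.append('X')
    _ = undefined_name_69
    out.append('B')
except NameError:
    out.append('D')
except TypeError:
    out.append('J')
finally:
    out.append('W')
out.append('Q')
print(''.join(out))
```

Execution trace: 'X' (try body) → 'D' (except NameError) → 'W' (finally) → 'Q' (after the try/except). Output: XDWQ

Answer: XDWQ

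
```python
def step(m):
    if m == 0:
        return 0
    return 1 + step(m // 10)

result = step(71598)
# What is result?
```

Count of digits of 71598: 5

Answer: 5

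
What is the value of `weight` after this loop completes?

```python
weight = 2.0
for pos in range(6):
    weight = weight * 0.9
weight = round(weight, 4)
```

Exponential decay: 2.0 * 0.9^6
`weight` takes the values: 2.0 → 1.8 → 1.62 → 1.458 → 1.3122 → 1.18098 → 1.062882 → 1.0629

Answer: 1.0629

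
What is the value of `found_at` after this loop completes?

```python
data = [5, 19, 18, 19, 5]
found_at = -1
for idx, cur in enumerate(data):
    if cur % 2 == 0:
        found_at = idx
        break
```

First even number index in [5, 19, 18, 19, 5]
`found_at` takes the values: -1 → 2

Answer: 2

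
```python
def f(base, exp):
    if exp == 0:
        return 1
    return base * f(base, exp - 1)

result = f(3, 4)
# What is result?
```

f(3, 4) = 3 * 3 * 3 * 3 = 81

Answer: 81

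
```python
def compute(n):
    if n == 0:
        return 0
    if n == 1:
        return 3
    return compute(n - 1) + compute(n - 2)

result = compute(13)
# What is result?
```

Build up from base cases: compute(0)=0, compute(1)=3, compute(2)=3, compute(3)=6, compute(4)=9, compute(5)=15, compute(6)=24, ..., compute(13)=699

Answer: 699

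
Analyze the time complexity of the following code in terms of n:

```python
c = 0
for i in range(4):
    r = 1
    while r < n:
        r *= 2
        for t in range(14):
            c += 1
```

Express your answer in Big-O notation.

Each loop level contributes: 1 × log n × 1. Multiplying the contributions gives O(log n).

Answer: O(log n)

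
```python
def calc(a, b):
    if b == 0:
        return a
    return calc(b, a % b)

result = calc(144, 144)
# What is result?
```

calc(144, 144) -> calc(144, 0) -> 144

Answer: 144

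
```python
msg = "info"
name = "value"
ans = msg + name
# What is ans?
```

Trace:
`msg = "info"` → msg = 'info'
`name = "value"` → name = 'value'
`ans = msg + name` → ans = 'infovalue'
So ans = 'infovalue'

Answer: 'infovalue'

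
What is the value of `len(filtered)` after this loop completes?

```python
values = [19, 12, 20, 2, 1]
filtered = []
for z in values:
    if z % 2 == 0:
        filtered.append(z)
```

Count even numbers in [19, 12, 20, 2, 1]
`filtered` takes the values: [] → [12] → [12, 20] → [12, 20, 2]
So `len(filtered)` = 3

Answer: 3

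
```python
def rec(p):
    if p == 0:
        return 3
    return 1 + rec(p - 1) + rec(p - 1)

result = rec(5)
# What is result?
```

rec(p) = 1 + 2·rec(p-1), rec(0)=3. Closed form: (3+1)·2^5 - 1 = 127.

Answer: 127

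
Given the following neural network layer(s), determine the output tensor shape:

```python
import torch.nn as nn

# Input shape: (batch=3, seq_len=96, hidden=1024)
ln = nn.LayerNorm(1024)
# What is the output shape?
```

Input: (3, 96, 1024) -> Output: (3, 96, 1024)

Answer: (3, 96, 1024)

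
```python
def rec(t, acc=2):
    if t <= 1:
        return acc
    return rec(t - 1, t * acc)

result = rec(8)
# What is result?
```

Accumulator trace (n, acc): (8, 2) -> (7, 16) -> (6, 112) -> (5, 672) -> (4, 3360) -> (3, 13440) -> (2, 40320) -> (1, 80640) -> return 80640

Answer: 80640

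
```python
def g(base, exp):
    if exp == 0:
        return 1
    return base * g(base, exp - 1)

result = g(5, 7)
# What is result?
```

g(5, 7) = 5 * 5 * 5 * 5 * 5 * 5 * 5 = 78125

Answer: 78125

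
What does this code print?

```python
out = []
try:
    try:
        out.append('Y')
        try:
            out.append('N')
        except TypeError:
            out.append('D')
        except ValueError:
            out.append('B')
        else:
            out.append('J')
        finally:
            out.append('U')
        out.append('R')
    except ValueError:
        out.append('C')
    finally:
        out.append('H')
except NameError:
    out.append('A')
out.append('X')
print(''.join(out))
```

Execution trace: 'Y' (try body) → 'N' (inner try body, no exception) → 'J' (inner else) → 'U' (inner finally) → 'R' (try body, no exception) → 'H' (finally) → 'X' (after the try/except). Output: YNJURHX

Answer: YNJURHX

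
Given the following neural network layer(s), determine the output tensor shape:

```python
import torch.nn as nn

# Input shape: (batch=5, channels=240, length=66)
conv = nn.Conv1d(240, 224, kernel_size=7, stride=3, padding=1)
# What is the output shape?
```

Input: (5, 240, 66) -> Output: (5, 224, 21)

Answer: (5, 224, 21)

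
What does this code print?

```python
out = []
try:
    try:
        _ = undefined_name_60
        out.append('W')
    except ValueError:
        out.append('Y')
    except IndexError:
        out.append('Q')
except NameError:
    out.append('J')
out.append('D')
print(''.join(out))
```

Execution trace: 'J' (outer except NameError) → 'D' (after the try/except). Output: JD

Answer: JD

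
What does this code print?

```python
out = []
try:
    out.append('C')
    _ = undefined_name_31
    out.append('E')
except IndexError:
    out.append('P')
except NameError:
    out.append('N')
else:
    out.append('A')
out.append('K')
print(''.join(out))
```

Execution trace: 'C' (try body) → 'N' (except NameError) → 'K' (after the try/except). Output: CNK

Answer: CNK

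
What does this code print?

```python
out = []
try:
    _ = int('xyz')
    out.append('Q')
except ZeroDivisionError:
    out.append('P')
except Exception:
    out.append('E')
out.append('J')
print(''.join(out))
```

Execution trace: 'E' (except Exception) → 'J' (after the try/except). Output: EJ

Answer: EJ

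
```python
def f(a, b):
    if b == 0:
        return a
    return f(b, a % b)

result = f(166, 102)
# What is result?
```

f(166, 102) -> f(102, 64) -> f(64, 38) -> f(38, 26) -> f(26, 12) -> f(12, 2) -> f(2, 0) -> 2

Answer: 2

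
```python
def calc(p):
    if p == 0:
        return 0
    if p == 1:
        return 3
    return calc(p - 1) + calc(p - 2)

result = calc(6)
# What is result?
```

Build up from base cases: calc(0)=0, calc(1)=3, calc(2)=3, calc(3)=6, calc(4)=9, calc(5)=15, calc(6)=24

Answer: 24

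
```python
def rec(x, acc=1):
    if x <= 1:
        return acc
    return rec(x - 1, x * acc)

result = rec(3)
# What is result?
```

Accumulator trace (n, acc): (3, 1) -> (2, 3) -> (1, 6) -> return 6

Answer: 6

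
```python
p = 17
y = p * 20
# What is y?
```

Trace:
`p = 17` → p = 17
`y = p * 20` → y = 340
So y = 340

Answer: 340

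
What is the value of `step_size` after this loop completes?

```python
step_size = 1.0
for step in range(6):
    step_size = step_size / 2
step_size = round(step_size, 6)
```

Halving LR 6 times: 1 / 2^6
`step_size` takes the values: 1.0 → 0.5 → 0.25 → 0.125 → 0.0625 → 0.03125 → 0.015625

Answer: 0.015625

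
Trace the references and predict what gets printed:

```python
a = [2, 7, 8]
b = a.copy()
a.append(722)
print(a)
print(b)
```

Key concept: list.copy() creates independent copy.
Step by step:
`a = [2, 7, 8]` → a = [2, 7, 8]
`b = a.copy()` → b = [2, 7, 8]
`a.append(722)` → a = [2, 7, 8, 722]
`print(a)` → prints [2, 7, 8, 722]
`print(b)` → prints [2, 7, 8]

Answer:
[2, 7, 8, 722]
[2, 7, 8]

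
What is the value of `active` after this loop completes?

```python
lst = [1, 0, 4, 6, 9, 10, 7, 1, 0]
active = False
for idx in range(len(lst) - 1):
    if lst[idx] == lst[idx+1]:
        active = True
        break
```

Check consecutive duplicates in [1, 0, 4, 6, 9, 10, 7, 1, 0]
`active` takes the values: False

Answer: False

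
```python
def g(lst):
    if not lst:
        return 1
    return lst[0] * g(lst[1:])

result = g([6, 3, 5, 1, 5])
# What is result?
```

Product over [6, 3, 5, 1, 5] = 6 * 3 * 5 * 1 * 5 = 450

Answer: 450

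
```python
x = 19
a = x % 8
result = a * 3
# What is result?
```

Trace:
`x = 19` → x = 19
`a = x % 8` → a = 3
`result = a * 3` → result = 9
So result = 9

Answer: 9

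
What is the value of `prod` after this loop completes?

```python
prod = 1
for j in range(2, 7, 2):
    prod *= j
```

Product of even numbers 2 to 6
`prod` takes the values: 1 → 2 → 8 → 48

Answer: 48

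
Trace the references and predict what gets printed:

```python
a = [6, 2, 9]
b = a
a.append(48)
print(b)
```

Key concept: basic list aliasing.
Step by step:
`a = [6, 2, 9]` → a = [6, 2, 9]
`b = a` → b = [6, 2, 9] (same object as a)
`a.append(48)` → a = [6, 2, 9, 48] (same object as b); b = [6, 2, 9, 48] (same object as a)
`print(b)` → prints [6, 2, 9, 48]

Answer: [6, 2, 9, 48]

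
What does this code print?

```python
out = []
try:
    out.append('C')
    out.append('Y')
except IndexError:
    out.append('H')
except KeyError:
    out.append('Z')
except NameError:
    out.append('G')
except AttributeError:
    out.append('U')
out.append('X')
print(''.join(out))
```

Execution trace: 'C' (try body) → 'Y' (try body, no exception) → 'X' (after the try/except). Output: CYX

Answer: CYX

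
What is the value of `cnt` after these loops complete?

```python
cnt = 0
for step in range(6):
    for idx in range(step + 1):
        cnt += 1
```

Triangle: 1 + 2 + ... + 6
`cnt` takes the values: 0 → 1 → 2 → 3 → 4 → 5 → 6 → 7 → 8 → 9 → 10 → 11 → 12 → 13 → 14 → 15 → 16 → 17 → 18 → 19 → 20 → 21

Answer: 21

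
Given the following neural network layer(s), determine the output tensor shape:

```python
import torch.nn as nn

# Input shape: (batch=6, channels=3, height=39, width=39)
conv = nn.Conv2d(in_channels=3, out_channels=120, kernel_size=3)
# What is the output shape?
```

Input: (6, 3, 39, 39) -> Output: (6, 120, 37, 37)

Answer: (6, 120, 37, 37)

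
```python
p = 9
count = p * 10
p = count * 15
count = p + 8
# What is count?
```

Trace:
`p = 9` → p = 9
`count = p * 10` → count = 90
`p = count * 15` → p = 1350
`count = p + 8` → count = 1358
So count = 1358

Answer: 1358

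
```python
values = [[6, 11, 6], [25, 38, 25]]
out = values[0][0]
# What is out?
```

Trace:
`values = [[6, 11, 6], [25, 38, 25]]` → values = [[6, 11, 6], [25, 38, 25]]
`out = values[0][0]` → out = 6
So out = 6

Answer: 6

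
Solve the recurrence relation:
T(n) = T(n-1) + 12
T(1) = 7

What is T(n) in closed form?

Unrolling: T(n) = T(1) + 12·(n-1) = 7 + 12(n-1) = 12n - 5.

Answer: T(n) = 12n - 5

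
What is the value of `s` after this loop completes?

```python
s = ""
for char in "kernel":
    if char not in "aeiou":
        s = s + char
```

Remove vowels from 'kernel'
`s` takes the values: "" → "k" → "kr" → "krn" → "krnl"

Answer: "krnl"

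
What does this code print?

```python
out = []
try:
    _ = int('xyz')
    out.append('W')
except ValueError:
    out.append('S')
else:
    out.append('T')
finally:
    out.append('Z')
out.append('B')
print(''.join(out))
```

Execution trace: 'S' (except ValueError) → 'Z' (finally) → 'B' (after the try/except). Output: SZB

Answer: SZB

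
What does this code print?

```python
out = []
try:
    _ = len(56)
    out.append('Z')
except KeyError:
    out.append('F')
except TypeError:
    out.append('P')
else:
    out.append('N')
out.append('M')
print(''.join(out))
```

Execution trace: 'P' (except TypeError) → 'M' (after the try/except). Output: PM

Answer: PM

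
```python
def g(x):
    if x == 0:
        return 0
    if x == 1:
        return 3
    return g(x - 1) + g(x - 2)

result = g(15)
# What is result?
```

Build up from base cases: g(0)=0, g(1)=3, g(2)=3, g(3)=6, g(4)=9, g(5)=15, g(6)=24, ..., g(15)=1830

Answer: 1830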